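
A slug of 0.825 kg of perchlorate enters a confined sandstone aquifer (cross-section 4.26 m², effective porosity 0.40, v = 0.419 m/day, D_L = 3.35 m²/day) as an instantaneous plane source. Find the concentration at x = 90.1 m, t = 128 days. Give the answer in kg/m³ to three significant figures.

0.00304 kg/m³

For an instantaneous plane source, C(x,t) = M/(n_e·A·√(4πDt)) · exp(−(x−vt)²/(4Dt)), with n_e·A the pore (flow) area.
Plume center vt = 0.419 × 128 = 53.632 m, so the well at 90.1 m is 36.468 m downgradient of the peak.
√(4πDt) = 73.41 m, giving peak height M/(n_e·A·√(4πDt)) = 0.825/(0.40 × 4.26 × 73.41) = 0.006595 kg/m³.
(x−vt)²/(4Dt) = (36.468)²/(4 × 3.35 × 128) = 0.7754; exp(−0.7754) = 0.4605.
C = 0.006595 × 0.4605 = 0.00304 kg/m³.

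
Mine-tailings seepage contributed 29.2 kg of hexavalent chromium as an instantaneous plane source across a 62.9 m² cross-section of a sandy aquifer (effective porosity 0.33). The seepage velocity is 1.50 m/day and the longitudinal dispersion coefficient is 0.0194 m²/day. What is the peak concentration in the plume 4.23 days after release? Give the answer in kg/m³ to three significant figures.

The peak of an instantaneous 1D plume sits at x = vt; there the Gaussian factor is 1 and C_max = M/(n_e·A·√(4πDt)), where n_e·A is the pore area the mass is dissolved in.
√(4πDt) = √(4π × 0.0194 × 4.23) = 1.015 m, so C_max = 29.2/(0.33 × 62.9 × 1.015) = 1.39 kg/m³.

1.39 kg/m³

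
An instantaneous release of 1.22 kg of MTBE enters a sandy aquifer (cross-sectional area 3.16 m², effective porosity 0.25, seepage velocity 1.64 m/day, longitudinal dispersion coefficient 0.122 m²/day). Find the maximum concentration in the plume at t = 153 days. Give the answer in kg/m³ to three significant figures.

The peak of an instantaneous 1D plume sits at x = vt; there the Gaussian factor is 1 and C_max = M/(n_e·A·√(4πDt)), where n_e·A is the pore area the mass is dissolved in.
√(4πDt) = √(4π × 0.122 × 153) = 15.32 m, so C_max = 1.22/(0.25 × 3.16 × 15.32) = 0.101 kg/m³.

0.101 kg/m³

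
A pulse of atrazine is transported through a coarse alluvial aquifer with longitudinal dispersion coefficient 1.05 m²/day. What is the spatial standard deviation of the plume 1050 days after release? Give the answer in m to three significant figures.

Dispersive spreading gives a Gaussian with σ² = 2Dt; advection only shifts the center.
σ = √(2 × 1.05 × 1050) = 47.0 m.

47.0 m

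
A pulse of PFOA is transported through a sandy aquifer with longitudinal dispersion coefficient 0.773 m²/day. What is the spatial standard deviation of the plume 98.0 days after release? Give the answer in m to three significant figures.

Dispersive spreading gives a Gaussian with σ² = 2Dt; advection only shifts the center.
σ = √(2 × 0.773 × 98.0) = 12.3 m.

12.3 m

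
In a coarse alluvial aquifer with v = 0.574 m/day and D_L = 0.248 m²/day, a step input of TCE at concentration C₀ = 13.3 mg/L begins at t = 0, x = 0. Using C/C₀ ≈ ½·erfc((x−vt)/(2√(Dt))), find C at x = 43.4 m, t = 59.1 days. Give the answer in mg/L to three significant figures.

0.532 mg/L

For a continuous step input, C/C₀ ≈ ½·erfc((x−vt)/(2√(Dt))).
vt = 0.574 × 59.1 = 33.9234 m and 2√(Dt) = 2√(0.248 × 59.1) = 7.657 m.
Argument (x−vt)/(2√(Dt)) = (43.4 − 33.9234)/7.657 = 1.238; ½·erfc(1.238) = 0.03999.
C = 13.3 × 0.03999 = 0.532 mg/L.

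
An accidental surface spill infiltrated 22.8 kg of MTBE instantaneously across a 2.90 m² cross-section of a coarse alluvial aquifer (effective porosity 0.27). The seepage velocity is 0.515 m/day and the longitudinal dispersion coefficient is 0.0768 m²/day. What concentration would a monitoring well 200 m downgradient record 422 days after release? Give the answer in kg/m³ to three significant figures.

For an instantaneous plane source, C(x,t) = M/(n_e·A·√(4πDt)) · exp(−(x−vt)²/(4Dt)), with n_e·A the pore (flow) area.
Plume center vt = 0.515 × 422 = 217.33 m, so the well at 200 m is 17.33 m upgradient of the peak.
√(4πDt) = 20.18 m, giving peak height M/(n_e·A·√(4πDt)) = 22.8/(0.27 × 2.90 × 20.18) = 1.443 kg/m³.
(x−vt)²/(4Dt) = (-17.33)²/(4 × 0.0768 × 422) = 2.317; exp(−2.317) = 0.09857.
C = 1.443 × 0.09857 = 0.142 kg/m³.

0.142 kg/m³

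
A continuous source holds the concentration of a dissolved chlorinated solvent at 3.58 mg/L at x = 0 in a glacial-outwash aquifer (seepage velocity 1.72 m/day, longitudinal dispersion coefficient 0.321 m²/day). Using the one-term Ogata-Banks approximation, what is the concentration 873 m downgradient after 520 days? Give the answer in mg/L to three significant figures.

For a continuous step input, C/C₀ ≈ ½·erfc((x−vt)/(2√(Dt))).
vt = 1.72 × 520 = 894.4 m and 2√(Dt) = 2√(0.321 × 520) = 25.84 m.
Argument (x−vt)/(2√(Dt)) = (873 − 894.4)/25.84 = -0.8282; ½·erfc(-0.8282) = 0.8793.
C = 3.58 × 0.8793 = 3.15 mg/L.

3.15 mg/L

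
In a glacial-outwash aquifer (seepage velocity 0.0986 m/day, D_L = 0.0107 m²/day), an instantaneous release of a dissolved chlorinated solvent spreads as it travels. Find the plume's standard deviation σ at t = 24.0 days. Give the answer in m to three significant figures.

0.717 m

Dispersive spreading gives a Gaussian with σ² = 2Dt; advection only shifts the center.
σ = √(2 × 0.0107 × 24.0) = 0.717 m.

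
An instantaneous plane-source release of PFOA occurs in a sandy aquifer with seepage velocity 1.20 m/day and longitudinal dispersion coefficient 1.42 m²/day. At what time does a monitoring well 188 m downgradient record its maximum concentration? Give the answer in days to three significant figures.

156 days

For the 1D instantaneous-source solution, setting ∂C/∂t = 0 at fixed x gives v²t² + 2Dt − x² = 0, so t = (√(D² + v²x²) − D)/v².
√(D² + v²x²) = √(1.42² + 1.20² × 188²) = 225.6; v² = 1.44.
t = (225.6 − 1.42)/1.44 = 156 days (vs. the pure-advection estimate x/v = 157 d).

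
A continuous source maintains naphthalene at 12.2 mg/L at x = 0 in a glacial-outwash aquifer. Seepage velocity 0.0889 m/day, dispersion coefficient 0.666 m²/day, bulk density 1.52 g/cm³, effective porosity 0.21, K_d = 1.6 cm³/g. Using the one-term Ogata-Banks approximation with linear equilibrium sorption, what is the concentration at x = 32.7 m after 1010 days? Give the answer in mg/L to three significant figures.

0.0819 mg/L

Retardation factor R = 1 + ρ_b·K_d/n = 1 + 1.52 × 1.6/0.21 = 12.58.
Sorption retards both mechanisms: v_R = v/R = 0.007067 m/day, D_R = D/R = 0.05294 m²/day.
v_R·t = 0.007067 × 1010 = 7.13767 m; 2√(D_R t) = 14.62 m; argument = (32.7 − 7.13767)/14.62 = 1.748.
C = C₀ × ½·erfc(1.748) = 12.2 × 0.006717 = 0.0819 mg/L.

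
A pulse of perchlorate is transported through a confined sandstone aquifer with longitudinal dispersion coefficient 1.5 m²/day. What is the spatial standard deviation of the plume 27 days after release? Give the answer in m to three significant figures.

9.00 m

Dispersive spreading gives a Gaussian with σ² = 2Dt; advection only shifts the center.
σ = √(2 × 1.5 × 27) = 9.00 m.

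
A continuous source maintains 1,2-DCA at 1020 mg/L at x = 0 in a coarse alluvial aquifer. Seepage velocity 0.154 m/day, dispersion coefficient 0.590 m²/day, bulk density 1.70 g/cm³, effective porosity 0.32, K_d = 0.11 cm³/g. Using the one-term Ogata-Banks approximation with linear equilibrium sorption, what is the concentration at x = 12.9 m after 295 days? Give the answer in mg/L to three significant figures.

874 mg/L

Retardation factor R = 1 + ρ_b·K_d/n = 1 + 1.70 × 0.11/0.32 = 1.584.
Sorption retards both mechanisms: v_R = v/R = 0.09722 m/day, D_R = D/R = 0.3725 m²/day.
v_R·t = 0.09722 × 295 = 28.6799 m; 2√(D_R t) = 20.97 m; argument = (12.9 − 28.6799)/20.97 = -0.7525.
C = C₀ × ½·erfc(-0.7525) = 1020 × 0.8564 = 874 mg/L.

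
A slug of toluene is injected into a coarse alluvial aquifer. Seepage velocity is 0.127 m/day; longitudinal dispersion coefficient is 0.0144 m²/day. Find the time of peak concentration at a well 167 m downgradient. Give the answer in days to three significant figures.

For the 1D instantaneous-source solution, setting ∂C/∂t = 0 at fixed x gives v²t² + 2Dt − x² = 0, so t = (√(D² + v²x²) − D)/v².
√(D² + v²x²) = √(0.0144² + 0.127² × 167²) = 21.21; v² = 0.016129.
t = (21.21 − 0.0144)/0.016129 = 1310 days (vs. the pure-advection estimate x/v = 1310 d).

1310 days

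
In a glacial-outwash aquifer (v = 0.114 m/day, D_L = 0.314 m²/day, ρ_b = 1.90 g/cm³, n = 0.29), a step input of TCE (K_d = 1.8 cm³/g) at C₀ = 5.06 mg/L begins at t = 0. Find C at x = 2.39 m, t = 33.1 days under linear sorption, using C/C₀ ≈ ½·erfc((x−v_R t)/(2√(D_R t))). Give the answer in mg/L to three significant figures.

Retardation factor R = 1 + ρ_b·K_d/n = 1 + 1.90 × 1.8/0.29 = 12.79.
Sorption retards both mechanisms: v_R = v/R = 0.008913 m/day, D_R = D/R = 0.02455 m²/day.
v_R·t = 0.008913 × 33.1 = 0.2950203 m; 2√(D_R t) = 1.803 m; argument = (2.39 − 0.2950203)/1.803 = 1.162.
C = C₀ × ½·erfc(1.162) = 5.06 × 0.05016 = 0.254 mg/L.

0.254 mg/L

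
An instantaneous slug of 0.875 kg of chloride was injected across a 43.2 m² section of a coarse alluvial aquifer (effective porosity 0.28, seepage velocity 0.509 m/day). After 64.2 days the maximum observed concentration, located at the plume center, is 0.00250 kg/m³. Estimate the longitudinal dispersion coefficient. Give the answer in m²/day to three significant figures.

At the plume center C_max = M/(n_e·A·√(4πDt)), so D = M²/(4πt·(n_e·A·C_max)²).
n_e·A·C_max = 0.28 × 43.2 × 0.00250 = 0.03024 kg/m.
D = 0.875²/(4π × 64.2 × 0.03024²) = 1.04 m²/day.

1.04 m²/day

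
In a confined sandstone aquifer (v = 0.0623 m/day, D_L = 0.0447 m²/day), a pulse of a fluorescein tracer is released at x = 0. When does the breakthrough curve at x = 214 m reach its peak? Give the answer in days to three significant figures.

For the 1D instantaneous-source solution, setting ∂C/∂t = 0 at fixed x gives v²t² + 2Dt − x² = 0, so t = (√(D² + v²x²) − D)/v².
√(D² + v²x²) = √(0.0447² + 0.0623² × 214²) = 13.33; v² = 0.00388129.
t = (13.33 − 0.0447)/0.00388129 = 3420 days (vs. the pure-advection estimate x/v = 3430 d).

3420 days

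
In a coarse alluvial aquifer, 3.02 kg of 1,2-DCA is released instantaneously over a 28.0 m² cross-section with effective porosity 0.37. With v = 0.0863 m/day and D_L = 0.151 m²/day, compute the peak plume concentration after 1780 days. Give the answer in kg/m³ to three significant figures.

0.00502 kg/m³

The peak of an instantaneous 1D plume sits at x = vt; there the Gaussian factor is 1 and C_max = M/(n_e·A·√(4πDt)), where n_e·A is the pore area the mass is dissolved in.
√(4πDt) = √(4π × 0.151 × 1780) = 58.12 m, so C_max = 3.02/(0.37 × 28.0 × 58.12) = 0.00502 kg/m³.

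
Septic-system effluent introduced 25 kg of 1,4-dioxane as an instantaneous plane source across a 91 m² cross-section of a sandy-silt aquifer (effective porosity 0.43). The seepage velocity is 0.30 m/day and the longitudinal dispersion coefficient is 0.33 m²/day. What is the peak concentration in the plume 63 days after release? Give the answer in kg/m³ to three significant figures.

The peak of an instantaneous 1D plume sits at x = vt; there the Gaussian factor is 1 and C_max = M/(n_e·A·√(4πDt)), where n_e·A is the pore area the mass is dissolved in.
√(4πDt) = √(4π × 0.33 × 63) = 16.16 m, so C_max = 25/(0.43 × 91 × 16.16) = 0.0395 kg/m³.

0.0395 kg/m³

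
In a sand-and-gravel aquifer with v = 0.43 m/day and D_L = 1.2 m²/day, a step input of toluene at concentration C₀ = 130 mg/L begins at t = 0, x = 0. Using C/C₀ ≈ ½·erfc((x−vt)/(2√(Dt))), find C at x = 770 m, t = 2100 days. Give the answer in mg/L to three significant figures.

126 mg/L

For a continuous step input, C/C₀ ≈ ½·erfc((x−vt)/(2√(Dt))).
vt = 0.43 × 2100 = 903 m and 2√(Dt) = 2√(1.2 × 2100) = 100.4 m.
Argument (x−vt)/(2√(Dt)) = (770 − 903)/100.4 = -1.325; ½·erfc(-1.325) = 0.9695.
C = 130 × 0.9695 = 126 mg/L.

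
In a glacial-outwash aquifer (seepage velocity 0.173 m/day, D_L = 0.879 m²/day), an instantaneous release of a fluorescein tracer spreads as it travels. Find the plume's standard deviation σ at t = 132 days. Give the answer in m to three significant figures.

Dispersive spreading gives a Gaussian with σ² = 2Dt; advection only shifts the center.
σ = √(2 × 0.879 × 132) = 15.2 m.

15.2 m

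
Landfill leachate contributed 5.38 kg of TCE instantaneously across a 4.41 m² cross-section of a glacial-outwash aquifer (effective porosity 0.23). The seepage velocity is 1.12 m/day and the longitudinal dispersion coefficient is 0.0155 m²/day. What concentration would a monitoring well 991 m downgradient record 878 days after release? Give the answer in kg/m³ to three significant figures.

For an instantaneous plane source, C(x,t) = M/(n_e·A·√(4πDt)) · exp(−(x−vt)²/(4Dt)), with n_e·A the pore (flow) area.
Plume center vt = 1.12 × 878 = 983.36 m, so the well at 991 m is 7.64 m downgradient of the peak.
√(4πDt) = 13.08 m, giving peak height M/(n_e·A·√(4πDt)) = 5.38/(0.23 × 4.41 × 13.08) = 0.4055 kg/m³.
(x−vt)²/(4Dt) = (7.64)²/(4 × 0.0155 × 878) = 1.072; exp(−1.072) = 0.3423.
C = 0.4055 × 0.3423 = 0.139 kg/m³.

0.139 kg/m³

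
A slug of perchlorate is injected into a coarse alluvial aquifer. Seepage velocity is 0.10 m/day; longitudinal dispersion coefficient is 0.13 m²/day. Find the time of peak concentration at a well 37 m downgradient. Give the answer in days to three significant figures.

357 days

For the 1D instantaneous-source solution, setting ∂C/∂t = 0 at fixed x gives v²t² + 2Dt − x² = 0, so t = (√(D² + v²x²) − D)/v².
√(D² + v²x²) = √(0.13² + 0.10² × 37²) = 3.702; v² = 0.01.
t = (3.702 − 0.13)/0.01 = 357 days (vs. the pure-advection estimate x/v = 370 d).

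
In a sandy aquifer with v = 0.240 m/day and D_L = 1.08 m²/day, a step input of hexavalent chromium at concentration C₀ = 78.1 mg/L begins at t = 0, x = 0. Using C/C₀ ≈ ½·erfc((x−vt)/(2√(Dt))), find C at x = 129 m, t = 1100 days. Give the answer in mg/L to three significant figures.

For a continuous step input, C/C₀ ≈ ½·erfc((x−vt)/(2√(Dt))).
vt = 0.240 × 1100 = 264 m and 2√(Dt) = 2√(1.08 × 1100) = 68.93 m.
Argument (x−vt)/(2√(Dt)) = (129 − 264)/68.93 = -1.959; ½·erfc(-1.959) = 0.9972.
C = 78.1 × 0.9972 = 77.9 mg/L.

77.9 mg/L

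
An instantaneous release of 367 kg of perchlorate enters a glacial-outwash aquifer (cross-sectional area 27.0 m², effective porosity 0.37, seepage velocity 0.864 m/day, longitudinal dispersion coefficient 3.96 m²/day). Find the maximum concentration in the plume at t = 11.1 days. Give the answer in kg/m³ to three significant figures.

The peak of an instantaneous 1D plume sits at x = vt; there the Gaussian factor is 1 and C_max = M/(n_e·A·√(4πDt)), where n_e·A is the pore area the mass is dissolved in.
√(4πDt) = √(4π × 3.96 × 11.1) = 23.50 m, so C_max = 367/(0.37 × 27.0 × 23.50) = 1.56 kg/m³.

1.56 kg/m³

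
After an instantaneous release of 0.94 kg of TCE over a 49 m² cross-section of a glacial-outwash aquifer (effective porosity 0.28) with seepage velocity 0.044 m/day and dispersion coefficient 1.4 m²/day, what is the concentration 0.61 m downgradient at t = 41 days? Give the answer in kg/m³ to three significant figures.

For an instantaneous plane source, C(x,t) = M/(n_e·A·√(4πDt)) · exp(−(x−vt)²/(4Dt)), with n_e·A the pore (flow) area.
Plume center vt = 0.044 × 41 = 1.804 m, so the well at 0.61 m is 1.194 m upgradient of the peak.
√(4πDt) = 26.86 m, giving peak height M/(n_e·A·√(4πDt)) = 0.94/(0.28 × 49 × 26.86) = 0.002551 kg/m³.
(x−vt)²/(4Dt) = (-1.194)²/(4 × 1.4 × 41) = 0.006209; exp(−0.006209) = 0.9938.
C = 0.002551 × 0.9938 = 0.00254 kg/m³.

0.00254 kg/m³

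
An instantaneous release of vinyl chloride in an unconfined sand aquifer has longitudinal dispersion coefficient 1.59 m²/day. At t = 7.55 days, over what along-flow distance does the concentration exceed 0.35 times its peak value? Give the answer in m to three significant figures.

14.2 m

The plume is Gaussian with σ = √(2Dt) = √(2 × 1.59 × 7.55) = 4.900 m.
C/C_peak = exp(−Δx²/(2σ²)) = 0.35 ⇒ Δx = σ·√(−2 ln 0.35) = 4.900 × 1.449 = 7.100 m.
Width = 2Δx = 14.2 m.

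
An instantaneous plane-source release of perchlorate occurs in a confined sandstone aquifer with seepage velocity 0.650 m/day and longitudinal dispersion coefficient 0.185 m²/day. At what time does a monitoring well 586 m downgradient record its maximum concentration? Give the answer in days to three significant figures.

For the 1D instantaneous-source solution, setting ∂C/∂t = 0 at fixed x gives v²t² + 2Dt − x² = 0, so t = (√(D² + v²x²) − D)/v².
√(D² + v²x²) = √(0.185² + 0.650² × 586²) = 380.9; v² = 0.4225.
t = (380.9 − 0.185)/0.4225 = 901 days (vs. the pure-advection estimate x/v = 902 d).

901 days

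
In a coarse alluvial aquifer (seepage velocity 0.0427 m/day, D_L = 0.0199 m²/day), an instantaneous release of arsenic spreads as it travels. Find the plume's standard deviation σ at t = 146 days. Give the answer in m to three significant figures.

Dispersive spreading gives a Gaussian with σ² = 2Dt; advection only shifts the center.
σ = √(2 × 0.0199 × 146) = 2.41 m.

2.41 m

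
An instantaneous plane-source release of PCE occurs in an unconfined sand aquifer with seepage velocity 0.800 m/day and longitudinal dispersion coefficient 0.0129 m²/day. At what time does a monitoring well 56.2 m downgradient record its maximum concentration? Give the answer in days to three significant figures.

70.2 days

For the 1D instantaneous-source solution, setting ∂C/∂t = 0 at fixed x gives v²t² + 2Dt − x² = 0, so t = (√(D² + v²x²) − D)/v².
√(D² + v²x²) = √(0.0129² + 0.800² × 56.2²) = 44.96; v² = 0.64.
t = (44.96 − 0.0129)/0.64 = 70.2 days (vs. the pure-advection estimate x/v = 70.2 d).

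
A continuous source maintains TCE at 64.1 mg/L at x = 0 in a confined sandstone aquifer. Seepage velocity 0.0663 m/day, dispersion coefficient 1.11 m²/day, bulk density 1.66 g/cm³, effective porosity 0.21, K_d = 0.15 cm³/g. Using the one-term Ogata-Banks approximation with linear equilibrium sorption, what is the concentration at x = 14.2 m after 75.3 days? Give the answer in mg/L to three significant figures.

Retardation factor R = 1 + ρ_b·K_d/n = 1 + 1.66 × 0.15/0.21 = 2.186.
Sorption retards both mechanisms: v_R = v/R = 0.03033 m/day, D_R = D/R = 0.5078 m²/day.
v_R·t = 0.03033 × 75.3 = 2.283849 m; 2√(D_R t) = 12.37 m; argument = (14.2 − 2.283849)/12.37 = 0.9633.
C = C₀ × ½·erfc(0.9633) = 64.1 × 0.08655 = 5.55 mg/L.

5.55 mg/L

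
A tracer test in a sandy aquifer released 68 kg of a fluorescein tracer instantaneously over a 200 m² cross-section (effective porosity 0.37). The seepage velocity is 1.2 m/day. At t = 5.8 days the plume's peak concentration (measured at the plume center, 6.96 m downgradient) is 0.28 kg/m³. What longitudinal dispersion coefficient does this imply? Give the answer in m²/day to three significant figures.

0.148 m²/day

At the plume center C_max = M/(n_e·A·√(4πDt)), so D = M²/(4πt·(n_e·A·C_max)²).
n_e·A·C_max = 0.37 × 200 × 0.28 = 20.72 kg/m.
D = 68²/(4π × 5.8 × 20.72²) = 0.148 m²/day.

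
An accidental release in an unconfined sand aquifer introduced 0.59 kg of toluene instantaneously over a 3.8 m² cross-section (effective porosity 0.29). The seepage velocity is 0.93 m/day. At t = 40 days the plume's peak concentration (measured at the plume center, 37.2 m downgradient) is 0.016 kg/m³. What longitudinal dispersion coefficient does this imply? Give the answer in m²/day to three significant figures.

2.23 m²/day

At the plume center C_max = M/(n_e·A·√(4πDt)), so D = M²/(4πt·(n_e·A·C_max)²).
n_e·A·C_max = 0.29 × 3.8 × 0.016 = 0.01763 kg/m.
D = 0.59²/(4π × 40 × 0.01763²) = 2.23 m²/day.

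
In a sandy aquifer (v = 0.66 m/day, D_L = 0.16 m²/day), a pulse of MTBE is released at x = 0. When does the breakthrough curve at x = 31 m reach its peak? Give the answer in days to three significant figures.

For the 1D instantaneous-source solution, setting ∂C/∂t = 0 at fixed x gives v²t² + 2Dt − x² = 0, so t = (√(D² + v²x²) − D)/v².
√(D² + v²x²) = √(0.16² + 0.66² × 31²) = 20.46; v² = 0.4356.
t = (20.46 − 0.16)/0.4356 = 46.6 days (vs. the pure-advection estimate x/v = 47.0 d).

46.6 days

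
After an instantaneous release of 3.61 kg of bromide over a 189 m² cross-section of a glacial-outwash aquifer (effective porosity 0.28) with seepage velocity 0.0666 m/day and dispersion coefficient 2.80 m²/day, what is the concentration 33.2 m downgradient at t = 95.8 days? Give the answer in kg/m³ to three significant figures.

For an instantaneous plane source, C(x,t) = M/(n_e·A·√(4πDt)) · exp(−(x−vt)²/(4Dt)), with n_e·A the pore (flow) area.
Plume center vt = 0.0666 × 95.8 = 6.38028 m, so the well at 33.2 m is 26.81972 m downgradient of the peak.
√(4πDt) = 58.06 m, giving peak height M/(n_e·A·√(4πDt)) = 3.61/(0.28 × 189 × 58.06) = 0.001175 kg/m³.
(x−vt)²/(4Dt) = (26.81972)²/(4 × 2.80 × 95.8) = 0.6704; exp(−0.6704) = 0.5115.
C = 0.001175 × 0.5115 = 0.000601 kg/m³.

0.000601 kg/m³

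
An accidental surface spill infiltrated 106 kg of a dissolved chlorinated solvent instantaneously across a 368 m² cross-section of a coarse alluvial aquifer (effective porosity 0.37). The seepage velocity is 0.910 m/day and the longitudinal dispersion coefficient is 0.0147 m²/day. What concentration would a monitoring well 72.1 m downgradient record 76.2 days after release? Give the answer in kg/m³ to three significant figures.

For an instantaneous plane source, C(x,t) = M/(n_e·A·√(4πDt)) · exp(−(x−vt)²/(4Dt)), with n_e·A the pore (flow) area.
Plume center vt = 0.910 × 76.2 = 69.342 m, so the well at 72.1 m is 2.758 m downgradient of the peak.
√(4πDt) = 3.752 m, giving peak height M/(n_e·A·√(4πDt)) = 106/(0.37 × 368 × 3.752) = 0.2075 kg/m³.
(x−vt)²/(4Dt) = (2.758)²/(4 × 0.0147 × 76.2) = 1.698; exp(−1.698) = 0.1830.
C = 0.2075 × 0.1830 = 0.0380 kg/m³.

0.0380 kg/m³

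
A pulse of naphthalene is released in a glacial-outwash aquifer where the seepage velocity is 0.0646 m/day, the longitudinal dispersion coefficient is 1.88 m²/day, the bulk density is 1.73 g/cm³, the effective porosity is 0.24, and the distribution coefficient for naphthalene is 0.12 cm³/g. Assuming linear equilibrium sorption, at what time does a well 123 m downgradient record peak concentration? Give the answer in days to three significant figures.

Retardation factor R = 1 + ρ_b·K_d/n = 1 + 1.73 × 0.12/0.24 = 1.865.
Sorption retards both mechanisms: v_R = v/R = 0.03464 m/day, D_R = D/R = 1.008 m²/day.
Peak time from v_R²t² + 2D_R t − x² = 0: t = (√(D_R² + v_R²x²) − D_R)/v_R².
√(D_R² + v_R²x²) = √(1.008² + 0.03464² × 123²) = 4.378; v_R² = 0.001200.
t = (4.378 − 1.008)/0.001200 = 2810 days.

2810 days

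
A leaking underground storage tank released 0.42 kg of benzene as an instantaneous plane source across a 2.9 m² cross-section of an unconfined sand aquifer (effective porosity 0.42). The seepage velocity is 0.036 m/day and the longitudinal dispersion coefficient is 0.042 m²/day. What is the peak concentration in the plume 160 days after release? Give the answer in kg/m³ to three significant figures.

0.0375 kg/m³

The peak of an instantaneous 1D plume sits at x = vt; there the Gaussian factor is 1 and C_max = M/(n_e·A·√(4πDt)), where n_e·A is the pore area the mass is dissolved in.
√(4πDt) = √(4π × 0.042 × 160) = 9.189 m, so C_max = 0.42/(0.42 × 2.9 × 9.189) = 0.0375 kg/m³.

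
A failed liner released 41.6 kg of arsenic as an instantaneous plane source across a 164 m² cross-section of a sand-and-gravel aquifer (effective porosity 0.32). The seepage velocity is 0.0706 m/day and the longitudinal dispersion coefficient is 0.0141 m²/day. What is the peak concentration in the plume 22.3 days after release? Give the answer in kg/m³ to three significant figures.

0.399 kg/m³

The peak of an instantaneous 1D plume sits at x = vt; there the Gaussian factor is 1 and C_max = M/(n_e·A·√(4πDt)), where n_e·A is the pore area the mass is dissolved in.
√(4πDt) = √(4π × 0.0141 × 22.3) = 1.988 m, so C_max = 41.6/(0.32 × 164 × 1.988) = 0.399 kg/m³.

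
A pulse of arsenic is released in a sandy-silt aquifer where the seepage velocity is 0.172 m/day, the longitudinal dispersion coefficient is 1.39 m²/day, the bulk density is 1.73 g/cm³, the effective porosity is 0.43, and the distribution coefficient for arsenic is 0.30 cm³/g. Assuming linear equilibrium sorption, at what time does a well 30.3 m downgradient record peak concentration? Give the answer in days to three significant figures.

299 days

Retardation factor R = 1 + ρ_b·K_d/n = 1 + 1.73 × 0.30/0.43 = 2.207.
Sorption retards both mechanisms: v_R = v/R = 0.07793 m/day, D_R = D/R = 0.6298 m²/day.
Peak time from v_R²t² + 2D_R t − x² = 0: t = (√(D_R² + v_R²x²) − D_R)/v_R².
√(D_R² + v_R²x²) = √(0.6298² + 0.07793² × 30.3²) = 2.444; v_R² = 0.006073.
t = (2.444 − 0.6298)/0.006073 = 299 days.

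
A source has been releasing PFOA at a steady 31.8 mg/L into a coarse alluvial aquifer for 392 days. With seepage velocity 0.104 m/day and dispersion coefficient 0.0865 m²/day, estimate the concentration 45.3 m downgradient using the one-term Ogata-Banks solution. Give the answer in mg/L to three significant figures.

9.26 mg/L

For a continuous step input, C/C₀ ≈ ½·erfc((x−vt)/(2√(Dt))).
vt = 0.104 × 392 = 40.768 m and 2√(Dt) = 2√(0.0865 × 392) = 11.65 m.
Argument (x−vt)/(2√(Dt)) = (45.3 − 40.768)/11.65 = 0.3890; ½·erfc(0.3890) = 0.2911.
C = 31.8 × 0.2911 = 9.26 mg/L.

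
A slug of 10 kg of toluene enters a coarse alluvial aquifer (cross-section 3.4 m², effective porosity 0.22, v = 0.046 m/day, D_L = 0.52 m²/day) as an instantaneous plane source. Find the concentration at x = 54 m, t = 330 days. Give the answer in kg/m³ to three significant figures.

0.0320 kg/m³

For an instantaneous plane source, C(x,t) = M/(n_e·A·√(4πDt)) · exp(−(x−vt)²/(4Dt)), with n_e·A the pore (flow) area.
Plume center vt = 0.046 × 330 = 15.18 m, so the well at 54 m is 38.82 m downgradient of the peak.
√(4πDt) = 46.44 m, giving peak height M/(n_e·A·√(4πDt)) = 10/(0.22 × 3.4 × 46.44) = 0.2879 kg/m³.
(x−vt)²/(4Dt) = (38.82)²/(4 × 0.52 × 330) = 2.196; exp(−2.196) = 0.1112.
C = 0.2879 × 0.1112 = 0.0320 kg/m³.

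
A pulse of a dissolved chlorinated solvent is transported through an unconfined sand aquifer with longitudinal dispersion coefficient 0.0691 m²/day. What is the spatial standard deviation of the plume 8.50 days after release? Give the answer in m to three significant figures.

Dispersive spreading gives a Gaussian with σ² = 2Dt; advection only shifts the center.
σ = √(2 × 0.0691 × 8.50) = 1.08 m.

1.08 m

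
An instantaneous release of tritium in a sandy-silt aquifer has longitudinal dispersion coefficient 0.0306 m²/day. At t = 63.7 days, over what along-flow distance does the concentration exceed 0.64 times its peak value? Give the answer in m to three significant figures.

The plume is Gaussian with σ = √(2Dt) = √(2 × 0.0306 × 63.7) = 1.974 m.
C/C_peak = exp(−Δx²/(2σ²)) = 0.64 ⇒ Δx = σ·√(−2 ln 0.64) = 1.974 × 0.9448 = 1.865 m.
Width = 2Δx = 3.73 m.

3.73 m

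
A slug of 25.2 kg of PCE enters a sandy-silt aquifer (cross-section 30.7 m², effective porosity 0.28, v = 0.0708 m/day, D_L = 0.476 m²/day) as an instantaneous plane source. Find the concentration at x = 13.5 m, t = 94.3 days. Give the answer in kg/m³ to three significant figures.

0.0952 kg/m³

For an instantaneous plane source, C(x,t) = M/(n_e·A·√(4πDt)) · exp(−(x−vt)²/(4Dt)), with n_e·A the pore (flow) area.
Plume center vt = 0.0708 × 94.3 = 6.67644 m, so the well at 13.5 m is 6.82356 m downgradient of the peak.
√(4πDt) = 23.75 m, giving peak height M/(n_e·A·√(4πDt)) = 25.2/(0.28 × 30.7 × 23.75) = 0.1234 kg/m³.
(x−vt)²/(4Dt) = (6.82356)²/(4 × 0.476 × 94.3) = 0.2593; exp(−0.2593) = 0.7716.
C = 0.1234 × 0.7716 = 0.0952 kg/m³.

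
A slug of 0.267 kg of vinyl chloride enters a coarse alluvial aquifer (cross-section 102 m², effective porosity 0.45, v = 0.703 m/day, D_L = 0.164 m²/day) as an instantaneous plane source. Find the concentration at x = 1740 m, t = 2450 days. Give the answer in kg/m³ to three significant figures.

6.74e-05 kg/m³

For an instantaneous plane source, C(x,t) = M/(n_e·A·√(4πDt)) · exp(−(x−vt)²/(4Dt)), with n_e·A the pore (flow) area.
Plume center vt = 0.703 × 2450 = 1722.35 m, so the well at 1740 m is 17.65 m downgradient of the peak.
√(4πDt) = 71.06 m, giving peak height M/(n_e·A·√(4πDt)) = 0.267/(0.45 × 102 × 71.06) = 8.186e-05 kg/m³.
(x−vt)²/(4Dt) = (17.65)²/(4 × 0.164 × 2450) = 0.1938; exp(−0.1938) = 0.8238.
C = 8.186e-05 × 0.8238 = 6.74e-05 kg/m³.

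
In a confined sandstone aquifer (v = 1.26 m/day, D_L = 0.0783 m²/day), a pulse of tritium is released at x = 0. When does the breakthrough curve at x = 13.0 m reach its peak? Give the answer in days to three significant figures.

10.3 days

For the 1D instantaneous-source solution, setting ∂C/∂t = 0 at fixed x gives v²t² + 2Dt − x² = 0, so t = (√(D² + v²x²) − D)/v².
√(D² + v²x²) = √(0.0783² + 1.26² × 13.0²) = 16.38; v² = 1.5876.
t = (16.38 − 0.0783)/1.5876 = 10.3 days (vs. the pure-advection estimate x/v = 10.3 d).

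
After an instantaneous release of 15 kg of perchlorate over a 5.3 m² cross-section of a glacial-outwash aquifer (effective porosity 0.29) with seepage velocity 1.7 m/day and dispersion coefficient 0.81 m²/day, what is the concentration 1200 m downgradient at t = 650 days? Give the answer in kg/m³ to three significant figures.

0.00165 kg/m³

For an instantaneous plane source, C(x,t) = M/(n_e·A·√(4πDt)) · exp(−(x−vt)²/(4Dt)), with n_e·A the pore (flow) area.
Plume center vt = 1.7 × 650 = 1105 m, so the well at 1200 m is 95 m downgradient of the peak.
√(4πDt) = 81.34 m, giving peak height M/(n_e·A·√(4πDt)) = 15/(0.29 × 5.3 × 81.34) = 0.1200 kg/m³.
(x−vt)²/(4Dt) = (95)²/(4 × 0.81 × 650) = 4.285; exp(−4.285) = 0.01377.
C = 0.1200 × 0.01377 = 0.00165 kg/m³.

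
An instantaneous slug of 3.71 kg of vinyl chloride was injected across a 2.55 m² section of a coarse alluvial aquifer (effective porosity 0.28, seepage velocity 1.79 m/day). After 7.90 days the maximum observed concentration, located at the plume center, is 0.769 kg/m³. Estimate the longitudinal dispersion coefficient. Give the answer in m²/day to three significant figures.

At the plume center C_max = M/(n_e·A·√(4πDt)), so D = M²/(4πt·(n_e·A·C_max)²).
n_e·A·C_max = 0.28 × 2.55 × 0.769 = 0.5491 kg/m.
D = 3.71²/(4π × 7.90 × 0.5491²) = 0.460 m²/day.

0.460 m²/day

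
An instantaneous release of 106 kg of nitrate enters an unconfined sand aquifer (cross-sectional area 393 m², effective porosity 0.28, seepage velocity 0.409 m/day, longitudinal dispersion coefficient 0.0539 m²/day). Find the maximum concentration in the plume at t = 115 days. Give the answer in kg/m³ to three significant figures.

0.109 kg/m³

The peak of an instantaneous 1D plume sits at x = vt; there the Gaussian factor is 1 and C_max = M/(n_e·A·√(4πDt)), where n_e·A is the pore area the mass is dissolved in.
√(4πDt) = √(4π × 0.0539 × 115) = 8.826 m, so C_max = 106/(0.28 × 393 × 8.826) = 0.109 kg/m³.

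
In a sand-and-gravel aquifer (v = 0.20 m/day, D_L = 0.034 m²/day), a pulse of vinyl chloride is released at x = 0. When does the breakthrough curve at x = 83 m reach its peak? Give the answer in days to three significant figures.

For the 1D instantaneous-source solution, setting ∂C/∂t = 0 at fixed x gives v²t² + 2Dt − x² = 0, so t = (√(D² + v²x²) − D)/v².
√(D² + v²x²) = √(0.034² + 0.20² × 83²) = 16.60; v² = 0.04.
t = (16.60 − 0.034)/0.04 = 414 days (vs. the pure-advection estimate x/v = 415 d).

414 days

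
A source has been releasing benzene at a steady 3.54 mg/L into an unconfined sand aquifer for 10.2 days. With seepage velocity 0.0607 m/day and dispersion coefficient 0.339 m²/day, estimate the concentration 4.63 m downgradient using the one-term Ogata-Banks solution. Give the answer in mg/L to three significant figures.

For a continuous step input, C/C₀ ≈ ½·erfc((x−vt)/(2√(Dt))).
vt = 0.0607 × 10.2 = 0.61914 m and 2√(Dt) = 2√(0.339 × 10.2) = 3.719 m.
Argument (x−vt)/(2√(Dt)) = (4.63 − 0.61914)/3.719 = 1.078; ½·erfc(1.078) = 0.06369.
C = 3.54 × 0.06369 = 0.225 mg/L.

0.225 mg/L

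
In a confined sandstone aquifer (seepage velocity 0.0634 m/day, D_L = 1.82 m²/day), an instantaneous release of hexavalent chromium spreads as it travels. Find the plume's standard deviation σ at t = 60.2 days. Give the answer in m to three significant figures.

14.8 m

Dispersive spreading gives a Gaussian with σ² = 2Dt; advection only shifts the center.
σ = √(2 × 1.82 × 60.2) = 14.8 m.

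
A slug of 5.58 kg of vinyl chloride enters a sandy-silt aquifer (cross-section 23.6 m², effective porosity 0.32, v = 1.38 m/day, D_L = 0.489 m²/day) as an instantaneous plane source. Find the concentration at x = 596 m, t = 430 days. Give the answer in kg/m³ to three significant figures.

For an instantaneous plane source, C(x,t) = M/(n_e·A·√(4πDt)) · exp(−(x−vt)²/(4Dt)), with n_e·A the pore (flow) area.
Plume center vt = 1.38 × 430 = 593.4 m, so the well at 596 m is 2.6 m downgradient of the peak.
√(4πDt) = 51.40 m, giving peak height M/(n_e·A·√(4πDt)) = 5.58/(0.32 × 23.6 × 51.40) = 0.01438 kg/m³.
(x−vt)²/(4Dt) = (2.6)²/(4 × 0.489 × 430) = 0.008037; exp(−0.008037) = 0.9920.
C = 0.01438 × 0.9920 = 0.0143 kg/m³.

0.0143 kg/m³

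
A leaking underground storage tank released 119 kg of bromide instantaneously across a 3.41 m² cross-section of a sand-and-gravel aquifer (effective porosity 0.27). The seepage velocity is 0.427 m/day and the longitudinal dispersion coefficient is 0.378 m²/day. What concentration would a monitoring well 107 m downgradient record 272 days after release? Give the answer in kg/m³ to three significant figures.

2.93 kg/m³

For an instantaneous plane source, C(x,t) = M/(n_e·A·√(4πDt)) · exp(−(x−vt)²/(4Dt)), with n_e·A the pore (flow) area.
Plume center vt = 0.427 × 272 = 116.144 m, so the well at 107 m is 9.144 m upgradient of the peak.
√(4πDt) = 35.94 m, giving peak height M/(n_e·A·√(4πDt)) = 119/(0.27 × 3.41 × 35.94) = 3.596 kg/m³.
(x−vt)²/(4Dt) = (-9.144)²/(4 × 0.378 × 272) = 0.2033; exp(−0.2033) = 0.8160.
C = 3.596 × 0.8160 = 2.93 kg/m³.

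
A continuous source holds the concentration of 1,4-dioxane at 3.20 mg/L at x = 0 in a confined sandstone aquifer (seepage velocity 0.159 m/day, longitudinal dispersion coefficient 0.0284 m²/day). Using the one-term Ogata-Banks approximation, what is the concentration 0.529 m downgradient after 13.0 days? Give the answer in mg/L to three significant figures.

For a continuous step input, C/C₀ ≈ ½·erfc((x−vt)/(2√(Dt))).
vt = 0.159 × 13.0 = 2.067 m and 2√(Dt) = 2√(0.0284 × 13.0) = 1.215 m.
Argument (x−vt)/(2√(Dt)) = (0.529 − 2.067)/1.215 = -1.266; ½·erfc(-1.266) = 0.9633.
C = 3.20 × 0.9633 = 3.08 mg/L.

3.08 mg/L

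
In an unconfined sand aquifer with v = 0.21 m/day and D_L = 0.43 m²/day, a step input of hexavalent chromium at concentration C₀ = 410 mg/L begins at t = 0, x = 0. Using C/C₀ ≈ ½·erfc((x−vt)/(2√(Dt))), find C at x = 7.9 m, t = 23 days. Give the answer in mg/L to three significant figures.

For a continuous step input, C/C₀ ≈ ½·erfc((x−vt)/(2√(Dt))).
vt = 0.21 × 23 = 4.83 m and 2√(Dt) = 2√(0.43 × 23) = 6.290 m.
Argument (x−vt)/(2√(Dt)) = (7.9 − 4.83)/6.290 = 0.4881; ½·erfc(0.4881) = 0.2450.
C = 410 × 0.2450 = 100 mg/L.

100 mg/L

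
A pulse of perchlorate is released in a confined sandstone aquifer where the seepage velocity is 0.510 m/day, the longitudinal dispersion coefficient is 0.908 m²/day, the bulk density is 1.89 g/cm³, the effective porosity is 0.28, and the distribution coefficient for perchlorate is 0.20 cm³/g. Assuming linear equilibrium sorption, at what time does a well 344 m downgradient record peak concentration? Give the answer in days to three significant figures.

Retardation factor R = 1 + ρ_b·K_d/n = 1 + 1.89 × 0.20/0.28 = 2.350.
Sorption retards both mechanisms: v_R = v/R = 0.2170 m/day, D_R = D/R = 0.3864 m²/day.
Peak time from v_R²t² + 2D_R t − x² = 0: t = (√(D_R² + v_R²x²) − D_R)/v_R².
√(D_R² + v_R²x²) = √(0.3864² + 0.2170² × 344²) = 74.65; v_R² = 0.04709.
t = (74.65 − 0.3864)/0.04709 = 1580 days.

1580 days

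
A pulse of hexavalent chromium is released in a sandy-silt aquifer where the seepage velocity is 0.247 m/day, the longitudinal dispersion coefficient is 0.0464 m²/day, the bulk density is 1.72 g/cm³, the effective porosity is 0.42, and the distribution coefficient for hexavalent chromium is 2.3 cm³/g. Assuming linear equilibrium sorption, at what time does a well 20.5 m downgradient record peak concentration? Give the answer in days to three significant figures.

857 days

Retardation factor R = 1 + ρ_b·K_d/n = 1 + 1.72 × 2.3/0.42 = 10.42.
Sorption retards both mechanisms: v_R = v/R = 0.02370 m/day, D_R = D/R = 0.004453 m²/day.
Peak time from v_R²t² + 2D_R t − x² = 0: t = (√(D_R² + v_R²x²) − D_R)/v_R².
√(D_R² + v_R²x²) = √(0.004453² + 0.02370² × 20.5²) = 0.4859; v_R² = 0.0005617.
t = (0.4859 − 0.004453)/0.0005617 = 857 days.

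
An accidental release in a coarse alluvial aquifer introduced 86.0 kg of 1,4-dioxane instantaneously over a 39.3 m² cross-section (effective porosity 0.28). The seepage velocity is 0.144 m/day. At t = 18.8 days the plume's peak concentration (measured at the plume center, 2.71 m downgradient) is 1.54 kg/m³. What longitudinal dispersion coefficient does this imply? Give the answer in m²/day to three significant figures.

0.109 m²/day

At the plume center C_max = M/(n_e·A·√(4πDt)), so D = M²/(4πt·(n_e·A·C_max)²).
n_e·A·C_max = 0.28 × 39.3 × 1.54 = 16.95 kg/m.
D = 86.0²/(4π × 18.8 × 16.95²) = 0.109 m²/day.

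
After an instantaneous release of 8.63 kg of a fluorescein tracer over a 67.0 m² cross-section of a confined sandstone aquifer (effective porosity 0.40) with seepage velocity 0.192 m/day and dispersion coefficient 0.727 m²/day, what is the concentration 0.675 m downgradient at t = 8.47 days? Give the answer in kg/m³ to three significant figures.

0.0353 kg/m³

For an instantaneous plane source, C(x,t) = M/(n_e·A·√(4πDt)) · exp(−(x−vt)²/(4Dt)), with n_e·A the pore (flow) area.
Plume center vt = 0.192 × 8.47 = 1.62624 m, so the well at 0.675 m is 0.95124 m upgradient of the peak.
√(4πDt) = 8.797 m, giving peak height M/(n_e·A·√(4πDt)) = 8.63/(0.40 × 67.0 × 8.797) = 0.03661 kg/m³.
(x−vt)²/(4Dt) = (-0.95124)²/(4 × 0.727 × 8.47) = 0.03674; exp(−0.03674) = 0.9639.
C = 0.03661 × 0.9639 = 0.0353 kg/m³.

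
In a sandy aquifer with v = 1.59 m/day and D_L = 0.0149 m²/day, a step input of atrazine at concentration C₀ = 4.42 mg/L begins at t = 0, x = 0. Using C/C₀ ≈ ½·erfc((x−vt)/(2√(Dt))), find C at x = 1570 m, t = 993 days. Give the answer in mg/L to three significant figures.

4.19 mg/L

For a continuous step input, C/C₀ ≈ ½·erfc((x−vt)/(2√(Dt))).
vt = 1.59 × 993 = 1578.87 m and 2√(Dt) = 2√(0.0149 × 993) = 7.693 m.
Argument (x−vt)/(2√(Dt)) = (1570 − 1578.87)/7.693 = -1.153; ½·erfc(-1.153) = 0.9485.
C = 4.42 × 0.9485 = 4.19 mg/L.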